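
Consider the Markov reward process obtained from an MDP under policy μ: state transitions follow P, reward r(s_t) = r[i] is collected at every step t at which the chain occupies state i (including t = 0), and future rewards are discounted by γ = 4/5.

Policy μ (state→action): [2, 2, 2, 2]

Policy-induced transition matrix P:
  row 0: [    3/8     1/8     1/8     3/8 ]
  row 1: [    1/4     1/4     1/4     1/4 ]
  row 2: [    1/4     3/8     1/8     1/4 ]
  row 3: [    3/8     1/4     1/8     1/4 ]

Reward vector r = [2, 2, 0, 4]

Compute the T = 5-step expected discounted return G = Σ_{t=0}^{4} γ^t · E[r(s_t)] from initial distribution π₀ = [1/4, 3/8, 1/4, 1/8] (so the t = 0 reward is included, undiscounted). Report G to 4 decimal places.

G = 7.0673

t=0: π = [0.2500, 0.3750, 0.2500, 0.1250], E[r] = 1.7500, γ^t·E[r] = 1.750000, running G = 1.750000
t=1: π = [0.2969, 0.2500, 0.1719, 0.2813], E[r] = 2.2188, γ^t·E[r] = 1.775000, running G = 3.525000
t=2: π = [0.3223, 0.2344, 0.1563, 0.2871], E[r] = 2.2617, γ^t·E[r] = 1.447500, running G = 4.972500
t=3: π = [0.3262, 0.2292, 0.1543, 0.2903], E[r] = 2.2720, γ^t·E[r] = 1.163250, running G = 6.135750
t=4: π = [0.3271, 0.2285, 0.1537, 0.2908], E[r] = 2.2742, γ^t·E[r] = 0.931525, running G = 7.067275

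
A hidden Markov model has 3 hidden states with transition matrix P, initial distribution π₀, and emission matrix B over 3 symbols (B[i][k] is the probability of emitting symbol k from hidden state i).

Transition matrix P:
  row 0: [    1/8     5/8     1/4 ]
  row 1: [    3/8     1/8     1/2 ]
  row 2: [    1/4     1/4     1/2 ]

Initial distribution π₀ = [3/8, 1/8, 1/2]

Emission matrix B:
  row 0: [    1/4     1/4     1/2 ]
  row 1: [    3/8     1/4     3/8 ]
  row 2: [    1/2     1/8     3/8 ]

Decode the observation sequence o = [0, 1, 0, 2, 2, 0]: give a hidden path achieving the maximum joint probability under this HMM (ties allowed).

t=0: δ = [9.375e-02, 4.688e-02, 2.500e-01]  (obs o_0=0)
t=1: δ = [1.562e-02, 1.562e-02, 1.562e-02]  ψ = [2, 2, 2]  (obs o_1=1)
t=2: δ = [1.465e-03, 3.662e-03, 3.906e-03]  ψ = [1, 0, 1]  (obs o_2=0)
t=3: δ = [6.866e-04, 3.662e-04, 7.324e-04]  ψ = [1, 2, 2]  (obs o_3=2)
t=4: δ = [9.155e-05, 1.609e-04, 1.373e-04]  ψ = [2, 0, 2]  (obs o_4=2)
t=5: δ = [1.509e-05, 2.146e-05, 4.023e-05]  ψ = [1, 0, 1]  (obs o_5=0)
backtrack: best end state = 2; path = [2, 0, 1, 0, 1, 2]

path = [2, 0, 1, 0, 1, 2]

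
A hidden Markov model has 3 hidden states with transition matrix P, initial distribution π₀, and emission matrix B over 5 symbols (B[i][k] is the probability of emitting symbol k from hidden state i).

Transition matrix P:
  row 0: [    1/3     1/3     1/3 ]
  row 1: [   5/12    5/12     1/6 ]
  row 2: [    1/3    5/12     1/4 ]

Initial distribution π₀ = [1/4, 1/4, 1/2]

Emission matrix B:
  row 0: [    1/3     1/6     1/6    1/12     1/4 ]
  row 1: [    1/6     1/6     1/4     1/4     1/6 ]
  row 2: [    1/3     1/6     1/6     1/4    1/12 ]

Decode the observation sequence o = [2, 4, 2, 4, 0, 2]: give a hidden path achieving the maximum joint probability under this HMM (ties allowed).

t=0: δ = [4.167e-02, 6.250e-02, 8.333e-02]  (obs o_0=2)
t=1: δ = [6.944e-03, 5.787e-03, 1.736e-03]  ψ = [2, 2, 2]  (obs o_1=4)
t=2: δ = [4.019e-04, 6.028e-04, 3.858e-04]  ψ = [1, 1, 0]  (obs o_2=2)
t=3: δ = [6.279e-05, 4.186e-05, 1.116e-05]  ψ = [1, 1, 0]  (obs o_3=4)
t=4: δ = [6.977e-06, 3.489e-06, 6.977e-06]  ψ = [0, 0, 0]  (obs o_4=0)
t=5: δ = [3.876e-07, 7.268e-07, 3.876e-07]  ψ = [0, 2, 0]  (obs o_5=2)
backtrack: best end state = 1; path = [2, 1, 1, 0, 2, 1]

path = [2, 1, 1, 0, 2, 1]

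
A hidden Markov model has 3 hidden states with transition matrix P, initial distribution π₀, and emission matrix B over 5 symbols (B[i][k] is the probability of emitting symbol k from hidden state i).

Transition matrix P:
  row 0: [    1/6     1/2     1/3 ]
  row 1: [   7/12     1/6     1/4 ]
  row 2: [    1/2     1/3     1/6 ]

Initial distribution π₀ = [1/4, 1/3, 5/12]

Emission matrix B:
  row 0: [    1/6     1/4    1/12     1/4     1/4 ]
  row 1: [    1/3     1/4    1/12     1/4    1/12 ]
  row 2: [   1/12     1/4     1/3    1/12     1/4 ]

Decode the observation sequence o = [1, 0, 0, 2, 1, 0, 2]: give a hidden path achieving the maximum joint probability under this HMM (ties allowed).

t=0: δ = [6.250e-02, 8.333e-02, 1.042e-01]  (obs o_0=1)
t=1: δ = [8.681e-03, 1.157e-02, 1.736e-03]  ψ = [2, 2, 0]  (obs o_1=0)
t=2: δ = [1.125e-03, 1.447e-03, 2.411e-04]  ψ = [1, 0, 0]  (obs o_2=0)
t=3: δ = [7.033e-05, 4.689e-05, 1.250e-04]  ψ = [1, 0, 0]  (obs o_3=2)
t=4: δ = [1.563e-05, 1.042e-05, 5.861e-06]  ψ = [2, 2, 0]  (obs o_4=1)
t=5: δ = [1.013e-06, 2.605e-06, 4.341e-07]  ψ = [1, 0, 0]  (obs o_5=0)
t=6: δ = [1.266e-07, 4.221e-08, 2.171e-07]  ψ = [1, 0, 1]  (obs o_6=2)
backtrack: best end state = 2; path = [2, 1, 0, 2, 0, 1, 2]

path = [2, 1, 0, 2, 0, 1, 2]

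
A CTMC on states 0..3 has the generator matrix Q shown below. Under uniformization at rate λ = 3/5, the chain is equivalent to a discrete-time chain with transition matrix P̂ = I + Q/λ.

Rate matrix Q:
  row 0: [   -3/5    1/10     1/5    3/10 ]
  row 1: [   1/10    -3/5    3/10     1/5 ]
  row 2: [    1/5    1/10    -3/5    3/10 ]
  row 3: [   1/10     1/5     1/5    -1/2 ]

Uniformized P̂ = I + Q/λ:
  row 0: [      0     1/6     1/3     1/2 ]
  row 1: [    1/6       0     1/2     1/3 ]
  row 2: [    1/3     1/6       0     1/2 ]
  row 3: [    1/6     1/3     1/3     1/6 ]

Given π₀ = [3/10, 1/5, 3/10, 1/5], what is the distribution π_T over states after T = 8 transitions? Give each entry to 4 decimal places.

π = [0.1820, 0.1930, 0.2741, 0.3509]

t=0: π = [0.3000, 0.2000, 0.3000, 0.2000]
t=1: π = [0.1667, 0.1667, 0.2667, 0.4000]
t=2: π = [0.1833, 0.2056, 0.2722, 0.3389]
t=3: π = [0.1815, 0.1889, 0.2769, 0.3528]
t=4: π = [0.1826, 0.1940, 0.2725, 0.3509]
t=5: π = [0.1817, 0.1928, 0.2748, 0.3507]
t=6: π = [0.1822, 0.1930, 0.2739, 0.3510]
t=7: π = [0.1819, 0.1930, 0.2742, 0.3508]
t=8: π = [0.1820, 0.1930, 0.2741, 0.3509]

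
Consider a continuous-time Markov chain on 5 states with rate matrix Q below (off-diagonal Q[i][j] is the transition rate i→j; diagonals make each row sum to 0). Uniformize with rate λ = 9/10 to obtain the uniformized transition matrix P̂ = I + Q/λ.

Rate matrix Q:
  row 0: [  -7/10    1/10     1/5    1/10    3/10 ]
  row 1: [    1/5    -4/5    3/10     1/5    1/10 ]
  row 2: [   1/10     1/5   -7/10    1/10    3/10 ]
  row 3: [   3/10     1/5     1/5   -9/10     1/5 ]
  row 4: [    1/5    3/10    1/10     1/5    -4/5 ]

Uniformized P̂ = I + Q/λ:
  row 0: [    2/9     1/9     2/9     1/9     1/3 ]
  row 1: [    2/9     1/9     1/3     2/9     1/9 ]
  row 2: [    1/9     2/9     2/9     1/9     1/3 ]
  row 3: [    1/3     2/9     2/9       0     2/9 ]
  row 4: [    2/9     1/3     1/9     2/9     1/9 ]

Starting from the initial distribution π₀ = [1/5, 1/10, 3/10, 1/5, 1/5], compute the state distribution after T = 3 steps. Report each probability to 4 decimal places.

t=0: π = [0.2000, 0.1000, 0.3000, 0.2000, 0.2000]
t=1: π = [0.2111, 0.2111, 0.2111, 0.1222, 0.2444]
t=2: π = [0.2123, 0.2025, 0.2185, 0.1481, 0.2185]
t=3: π = [0.2144, 0.2004, 0.2204, 0.1414, 0.2233]

π = [0.2144, 0.2004, 0.2204, 0.1414, 0.2233]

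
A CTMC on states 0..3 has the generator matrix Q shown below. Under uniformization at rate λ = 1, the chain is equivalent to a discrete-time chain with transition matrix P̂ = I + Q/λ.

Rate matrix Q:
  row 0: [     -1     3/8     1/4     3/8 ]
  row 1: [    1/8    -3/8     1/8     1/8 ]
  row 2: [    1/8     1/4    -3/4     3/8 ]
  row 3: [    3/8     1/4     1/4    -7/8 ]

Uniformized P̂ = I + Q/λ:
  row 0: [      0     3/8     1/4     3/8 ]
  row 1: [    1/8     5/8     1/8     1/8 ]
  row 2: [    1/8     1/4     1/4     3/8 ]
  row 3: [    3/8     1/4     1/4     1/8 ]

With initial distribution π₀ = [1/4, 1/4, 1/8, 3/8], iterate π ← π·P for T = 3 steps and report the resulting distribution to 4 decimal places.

t=0: π = [0.2500, 0.2500, 0.1250, 0.3750]
t=1: π = [0.1875, 0.3750, 0.2188, 0.2188]
t=2: π = [0.1563, 0.4141, 0.2031, 0.2266]
t=3: π = [0.1621, 0.4248, 0.1982, 0.2148]

π = [0.1621, 0.4248, 0.1982, 0.2148]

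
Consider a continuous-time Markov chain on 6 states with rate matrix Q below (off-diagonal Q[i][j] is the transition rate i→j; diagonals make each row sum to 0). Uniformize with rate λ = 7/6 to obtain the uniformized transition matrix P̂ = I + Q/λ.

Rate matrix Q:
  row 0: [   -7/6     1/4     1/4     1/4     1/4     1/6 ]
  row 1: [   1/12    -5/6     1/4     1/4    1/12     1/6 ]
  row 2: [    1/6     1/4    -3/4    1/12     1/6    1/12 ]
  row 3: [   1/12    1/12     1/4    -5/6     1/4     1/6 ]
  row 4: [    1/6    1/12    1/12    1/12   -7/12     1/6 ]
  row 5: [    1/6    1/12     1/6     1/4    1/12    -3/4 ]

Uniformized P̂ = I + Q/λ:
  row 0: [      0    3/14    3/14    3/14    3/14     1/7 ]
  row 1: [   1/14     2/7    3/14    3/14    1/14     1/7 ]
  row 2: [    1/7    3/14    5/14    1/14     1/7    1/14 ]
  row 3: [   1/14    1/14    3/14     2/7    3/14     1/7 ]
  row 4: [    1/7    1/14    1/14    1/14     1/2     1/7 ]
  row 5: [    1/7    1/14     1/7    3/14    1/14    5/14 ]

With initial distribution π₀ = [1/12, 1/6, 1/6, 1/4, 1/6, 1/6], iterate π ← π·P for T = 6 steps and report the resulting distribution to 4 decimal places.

t=0: π = [0.0833, 0.1667, 0.1667, 0.2500, 0.1667, 0.1667]
t=1: π = [0.1012, 0.1429, 0.2024, 0.1845, 0.2024, 0.1667]
t=2: π = [0.1050, 0.1454, 0.2024, 0.1696, 0.2134, 0.1641]
t=3: π = [0.1054, 0.1465, 0.2010, 0.1670, 0.2166, 0.1636]
t=4: π = [0.1054, 0.1466, 0.2004, 0.1666, 0.2175, 0.1636]
t=5: π = [0.1054, 0.1465, 0.2002, 0.1665, 0.2178, 0.1636]
t=6: π = [0.1054, 0.1465, 0.2001, 0.1665, 0.2179, 0.1636]

π = [0.1054, 0.1465, 0.2001, 0.1665, 0.2179, 0.1636]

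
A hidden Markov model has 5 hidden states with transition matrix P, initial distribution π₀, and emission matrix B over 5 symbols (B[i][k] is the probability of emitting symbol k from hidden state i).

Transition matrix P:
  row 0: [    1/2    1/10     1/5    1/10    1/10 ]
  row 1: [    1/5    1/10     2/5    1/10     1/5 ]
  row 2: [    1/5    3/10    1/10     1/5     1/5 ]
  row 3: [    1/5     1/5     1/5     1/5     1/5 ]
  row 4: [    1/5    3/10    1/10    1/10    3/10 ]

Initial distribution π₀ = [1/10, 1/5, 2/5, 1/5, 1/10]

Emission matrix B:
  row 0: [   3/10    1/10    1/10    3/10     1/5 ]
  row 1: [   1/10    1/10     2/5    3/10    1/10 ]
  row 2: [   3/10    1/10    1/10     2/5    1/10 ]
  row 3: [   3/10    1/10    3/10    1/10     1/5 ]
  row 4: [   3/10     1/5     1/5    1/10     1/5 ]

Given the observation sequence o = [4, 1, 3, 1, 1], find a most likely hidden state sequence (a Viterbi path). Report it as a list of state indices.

path = [2, 1, 2, 4, 4]

t=0: δ = [2.000e-02, 2.000e-02, 4.000e-02, 4.000e-02, 2.000e-02]  (obs o_0=4)
t=1: δ = [1.000e-03, 1.200e-03, 8.000e-04, 8.000e-04, 1.600e-03]  ψ = [0, 2, 1, 2, 2]  (obs o_1=1)
t=2: δ = [1.500e-04, 1.440e-04, 1.920e-04, 1.600e-05, 4.800e-05]  ψ = [0, 4, 1, 2, 4]  (obs o_2=3)
t=3: δ = [7.500e-06, 5.760e-06, 5.760e-06, 3.840e-06, 7.680e-06]  ψ = [0, 2, 1, 2, 2]  (obs o_3=1)
t=4: δ = [3.750e-07, 2.304e-07, 2.304e-07, 1.152e-07, 4.608e-07]  ψ = [0, 4, 1, 2, 4]  (obs o_4=1)
backtrack: best end state = 4; path = [2, 1, 2, 4, 4]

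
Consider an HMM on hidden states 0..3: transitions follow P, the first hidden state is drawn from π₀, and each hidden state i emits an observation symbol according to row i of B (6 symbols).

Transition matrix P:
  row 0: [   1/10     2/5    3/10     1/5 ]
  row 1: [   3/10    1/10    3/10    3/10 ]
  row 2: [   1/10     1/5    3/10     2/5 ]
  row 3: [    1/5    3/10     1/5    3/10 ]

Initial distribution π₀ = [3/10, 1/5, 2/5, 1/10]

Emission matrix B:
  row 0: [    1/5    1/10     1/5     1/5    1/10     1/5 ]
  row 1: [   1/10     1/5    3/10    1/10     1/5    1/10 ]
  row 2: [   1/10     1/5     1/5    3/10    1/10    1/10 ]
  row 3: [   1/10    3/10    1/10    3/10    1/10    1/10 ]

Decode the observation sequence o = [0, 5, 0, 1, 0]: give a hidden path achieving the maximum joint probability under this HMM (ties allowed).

t=0: δ = [6.000e-02, 2.000e-02, 4.000e-02, 1.000e-02]  (obs o_0=0)
t=1: δ = [1.200e-03, 2.400e-03, 1.800e-03, 1.600e-03]  ψ = [0, 0, 0, 2]  (obs o_1=5)
t=2: δ = [1.440e-04, 4.800e-05, 7.200e-05, 7.200e-05]  ψ = [1, 0, 1, 1]  (obs o_2=0)
t=3: δ = [1.440e-06, 1.152e-05, 8.640e-06, 8.640e-06]  ψ = [0, 0, 0, 0]  (obs o_3=1)
t=4: δ = [6.912e-07, 2.592e-07, 3.456e-07, 3.456e-07]  ψ = [1, 3, 1, 1]  (obs o_4=0)
backtrack: best end state = 0; path = [0, 1, 0, 1, 0]

path = [0, 1, 0, 1, 0]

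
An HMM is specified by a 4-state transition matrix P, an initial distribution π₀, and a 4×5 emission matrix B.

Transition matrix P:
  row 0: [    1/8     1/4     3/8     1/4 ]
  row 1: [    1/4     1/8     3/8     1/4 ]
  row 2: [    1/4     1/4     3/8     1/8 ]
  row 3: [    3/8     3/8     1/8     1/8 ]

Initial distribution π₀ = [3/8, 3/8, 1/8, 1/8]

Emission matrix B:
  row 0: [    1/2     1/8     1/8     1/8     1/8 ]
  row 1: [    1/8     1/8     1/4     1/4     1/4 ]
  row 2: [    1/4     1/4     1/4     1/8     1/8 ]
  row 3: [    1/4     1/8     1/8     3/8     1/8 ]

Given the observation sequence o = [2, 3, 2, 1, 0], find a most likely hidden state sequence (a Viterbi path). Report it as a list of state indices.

t=0: δ = [4.688e-02, 9.375e-02, 3.125e-02, 1.562e-02]  (obs o_0=2)
t=1: δ = [2.930e-03, 2.930e-03, 4.395e-03, 8.789e-03]  ψ = [1, 0, 1, 1]  (obs o_1=3)
t=2: δ = [4.120e-04, 8.240e-04, 4.120e-04, 1.373e-04]  ψ = [3, 3, 2, 3]  (obs o_2=2)
t=3: δ = [2.575e-05, 1.287e-05, 7.725e-05, 2.575e-05]  ψ = [1, 0, 1, 1]  (obs o_3=1)
t=4: δ = [9.656e-06, 2.414e-06, 7.242e-06, 2.414e-06]  ψ = [2, 2, 2, 2]  (obs o_4=0)
backtrack: best end state = 0; path = [1, 3, 1, 2, 0]

path = [1, 3, 1, 2, 0]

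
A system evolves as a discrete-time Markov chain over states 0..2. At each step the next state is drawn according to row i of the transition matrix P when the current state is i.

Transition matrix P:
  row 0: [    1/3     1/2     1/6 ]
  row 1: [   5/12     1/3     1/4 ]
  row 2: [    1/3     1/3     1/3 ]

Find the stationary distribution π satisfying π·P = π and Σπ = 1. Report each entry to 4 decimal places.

Balance equations π_j = Σ_i π_i·P[i][j]:
  π_0 = 1/3·π_0 + 5/12·π_1 + 1/3·π_2
  π_1 = 1/2·π_0 + 1/3·π_1 + 1/3·π_2
  normalize: π_0 + π_1 + π_2 = 1
Solving the linear system gives exactly π = [26/71, 28/71, 17/71].

π = [0.3662, 0.3944, 0.2394]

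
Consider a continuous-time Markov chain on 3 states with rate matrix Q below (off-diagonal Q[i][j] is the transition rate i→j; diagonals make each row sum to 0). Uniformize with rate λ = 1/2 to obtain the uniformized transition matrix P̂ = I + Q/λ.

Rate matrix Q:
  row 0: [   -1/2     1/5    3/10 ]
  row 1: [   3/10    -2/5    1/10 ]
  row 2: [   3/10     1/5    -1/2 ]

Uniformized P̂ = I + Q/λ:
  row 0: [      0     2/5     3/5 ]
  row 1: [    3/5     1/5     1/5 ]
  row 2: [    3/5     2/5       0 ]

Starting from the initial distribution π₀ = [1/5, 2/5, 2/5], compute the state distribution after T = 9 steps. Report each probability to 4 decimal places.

t=0: π = [0.2000, 0.4000, 0.4000]
t=1: π = [0.4800, 0.3200, 0.2000]
t=2: π = [0.3120, 0.3360, 0.3520]
t=3: π = [0.4128, 0.3328, 0.2544]
t=4: π = [0.3523, 0.3334, 0.3142]
t=5: π = [0.3886, 0.3333, 0.2781]
t=6: π = [0.3668, 0.3333, 0.2998]
t=7: π = [0.3799, 0.3333, 0.2868]
t=8: π = [0.3721, 0.3333, 0.2946]
t=9: π = [0.3768, 0.3333, 0.2899]

π = [0.3768, 0.3333, 0.2899]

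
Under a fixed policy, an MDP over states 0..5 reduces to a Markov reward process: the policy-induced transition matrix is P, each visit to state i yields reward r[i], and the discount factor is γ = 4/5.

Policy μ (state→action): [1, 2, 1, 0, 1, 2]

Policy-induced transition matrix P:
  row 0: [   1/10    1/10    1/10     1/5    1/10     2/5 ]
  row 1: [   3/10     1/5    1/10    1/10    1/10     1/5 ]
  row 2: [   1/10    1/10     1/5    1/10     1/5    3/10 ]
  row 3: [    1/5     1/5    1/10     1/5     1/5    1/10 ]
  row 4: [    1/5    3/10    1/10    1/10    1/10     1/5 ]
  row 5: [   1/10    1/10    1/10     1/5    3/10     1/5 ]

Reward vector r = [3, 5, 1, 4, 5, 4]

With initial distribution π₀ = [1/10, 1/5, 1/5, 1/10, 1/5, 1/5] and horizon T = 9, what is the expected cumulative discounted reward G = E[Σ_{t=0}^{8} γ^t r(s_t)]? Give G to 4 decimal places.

t=0: π = [0.1000, 0.2000, 0.2000, 0.1000, 0.2000, 0.2000], E[r] = 3.7000, γ^t·E[r] = 3.700000, running G = 3.700000
t=1: π = [0.1700, 0.1700, 0.1200, 0.1400, 0.1700, 0.2300], E[r] = 3.8100, γ^t·E[r] = 3.048000, running G = 6.748000
t=2: π = [0.1650, 0.1650, 0.1120, 0.1540, 0.1720, 0.2320], E[r] = 3.8360, γ^t·E[r] = 2.455040, running G = 9.203040
t=3: π = [0.1656, 0.1663, 0.1112, 0.1551, 0.1730, 0.2288], E[r] = 3.8401, γ^t·E[r] = 1.966131, running G = 11.169171
t=4: π = [0.1661, 0.1667, 0.1111, 0.1550, 0.1724, 0.2287], E[r] = 3.8397, γ^t·E[r] = 1.572741, running G = 12.741912
t=5: π = [0.1661, 0.1666, 0.1111, 0.1550, 0.1724, 0.2288], E[r] = 3.8396, γ^t·E[r] = 1.258154, running G = 14.000067
t=6: π = [0.1661, 0.1666, 0.1111, 0.1550, 0.1724, 0.2288], E[r] = 3.8396, γ^t·E[r] = 1.006531, running G = 15.006598
t=7: π = [0.1661, 0.1666, 0.1111, 0.1550, 0.1724, 0.2288], E[r] = 3.8396, γ^t·E[r] = 0.805226, running G = 15.811824
t=8: π = [0.1661, 0.1666, 0.1111, 0.1550, 0.1724, 0.2288], E[r] = 3.8396, γ^t·E[r] = 0.644181, running G = 16.456004

G = 16.4560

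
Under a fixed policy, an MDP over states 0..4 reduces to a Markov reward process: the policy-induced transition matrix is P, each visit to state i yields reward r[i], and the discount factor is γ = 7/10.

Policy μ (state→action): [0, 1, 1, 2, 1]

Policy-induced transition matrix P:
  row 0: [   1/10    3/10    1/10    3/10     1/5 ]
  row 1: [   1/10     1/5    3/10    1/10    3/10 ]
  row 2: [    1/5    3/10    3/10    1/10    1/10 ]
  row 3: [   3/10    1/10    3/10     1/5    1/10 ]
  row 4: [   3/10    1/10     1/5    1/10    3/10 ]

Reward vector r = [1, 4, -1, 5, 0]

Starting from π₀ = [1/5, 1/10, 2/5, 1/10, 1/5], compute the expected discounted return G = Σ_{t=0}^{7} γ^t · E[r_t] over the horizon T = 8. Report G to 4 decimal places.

t=0: π = [0.2000, 0.1000, 0.4000, 0.1000, 0.2000], E[r] = 0.7000, γ^t·E[r] = 0.700000, running G = 0.700000
t=1: π = [0.2000, 0.2300, 0.2400, 0.1500, 0.1800], E[r] = 1.6300, γ^t·E[r] = 1.141000, running G = 1.841000
t=2: π = [0.1900, 0.2110, 0.2420, 0.1550, 0.2020], E[r] = 1.5670, γ^t·E[r] = 0.767830, running G = 2.608830
t=3: π = [0.1956, 0.2075, 0.2418, 0.1535, 0.2016], E[r] = 1.5513, γ^t·E[r] = 0.532096, running G = 3.140926
t=4: π = [0.1952, 0.2082, 0.2407, 0.1545, 0.2014], E[r] = 1.5598, γ^t·E[r] = 0.374496, running G = 3.515422
t=5: π = [0.1952, 0.2080, 0.2408, 0.1545, 0.2014], E[r] = 1.5589, γ^t·E[r] = 0.262001, running G = 3.777423
t=6: π = [0.1953, 0.2080, 0.2408, 0.1545, 0.2014], E[r] = 1.5590, γ^t·E[r] = 0.183415, running G = 3.960838
t=7: π = [0.1953, 0.2080, 0.2408, 0.1545, 0.2014], E[r] = 1.5590, γ^t·E[r] = 0.128394, running G = 4.089232

G = 4.0892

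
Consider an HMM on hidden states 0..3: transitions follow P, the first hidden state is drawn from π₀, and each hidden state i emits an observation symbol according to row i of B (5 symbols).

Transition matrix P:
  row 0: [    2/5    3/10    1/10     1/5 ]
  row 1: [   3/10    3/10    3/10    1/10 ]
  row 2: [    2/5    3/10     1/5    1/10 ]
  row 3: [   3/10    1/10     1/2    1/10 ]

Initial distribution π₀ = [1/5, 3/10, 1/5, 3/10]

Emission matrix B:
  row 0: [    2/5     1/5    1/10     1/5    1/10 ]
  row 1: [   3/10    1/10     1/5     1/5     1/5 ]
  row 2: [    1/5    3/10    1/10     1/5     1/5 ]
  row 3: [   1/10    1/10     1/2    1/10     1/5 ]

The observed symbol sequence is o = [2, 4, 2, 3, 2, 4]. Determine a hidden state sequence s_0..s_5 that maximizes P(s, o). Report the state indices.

t=0: δ = [2.000e-02, 6.000e-02, 2.000e-02, 1.500e-01]  (obs o_0=2)
t=1: δ = [4.500e-03, 3.600e-03, 1.500e-02, 3.000e-03]  ψ = [3, 1, 3, 3]  (obs o_1=4)
t=2: δ = [6.000e-04, 9.000e-04, 3.000e-04, 7.500e-04]  ψ = [2, 2, 2, 2]  (obs o_2=2)
t=3: δ = [5.400e-05, 5.400e-05, 7.500e-05, 1.200e-05]  ψ = [1, 1, 3, 0]  (obs o_3=3)
t=4: δ = [3.000e-06, 4.500e-06, 1.620e-06, 5.400e-06]  ψ = [2, 2, 1, 0]  (obs o_4=2)
t=5: δ = [1.620e-07, 2.700e-07, 5.400e-07, 1.200e-07]  ψ = [3, 1, 3, 0]  (obs o_5=4)
backtrack: best end state = 2; path = [3, 2, 1, 0, 3, 2]

path = [3, 2, 1, 0, 3, 2]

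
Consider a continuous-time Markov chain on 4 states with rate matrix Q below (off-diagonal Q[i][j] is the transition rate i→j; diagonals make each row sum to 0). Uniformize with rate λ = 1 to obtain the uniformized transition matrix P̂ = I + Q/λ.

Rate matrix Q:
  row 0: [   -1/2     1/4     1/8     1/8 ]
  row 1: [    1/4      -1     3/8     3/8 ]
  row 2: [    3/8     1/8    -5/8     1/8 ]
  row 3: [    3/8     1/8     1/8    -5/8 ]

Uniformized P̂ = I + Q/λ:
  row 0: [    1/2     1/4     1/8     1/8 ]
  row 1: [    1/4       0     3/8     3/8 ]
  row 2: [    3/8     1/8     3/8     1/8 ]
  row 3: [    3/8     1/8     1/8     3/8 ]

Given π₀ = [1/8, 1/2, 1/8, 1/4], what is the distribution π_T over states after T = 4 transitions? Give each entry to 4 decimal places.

π = [0.4063, 0.1563, 0.2185, 0.2190]

t=0: π = [0.1250, 0.5000, 0.1250, 0.2500]
t=1: π = [0.3281, 0.0781, 0.2813, 0.3125]
t=2: π = [0.4063, 0.1563, 0.2148, 0.2227]
t=3: π = [0.4063, 0.1563, 0.2178, 0.2197]
t=4: π = [0.4063, 0.1563, 0.2185, 0.2190]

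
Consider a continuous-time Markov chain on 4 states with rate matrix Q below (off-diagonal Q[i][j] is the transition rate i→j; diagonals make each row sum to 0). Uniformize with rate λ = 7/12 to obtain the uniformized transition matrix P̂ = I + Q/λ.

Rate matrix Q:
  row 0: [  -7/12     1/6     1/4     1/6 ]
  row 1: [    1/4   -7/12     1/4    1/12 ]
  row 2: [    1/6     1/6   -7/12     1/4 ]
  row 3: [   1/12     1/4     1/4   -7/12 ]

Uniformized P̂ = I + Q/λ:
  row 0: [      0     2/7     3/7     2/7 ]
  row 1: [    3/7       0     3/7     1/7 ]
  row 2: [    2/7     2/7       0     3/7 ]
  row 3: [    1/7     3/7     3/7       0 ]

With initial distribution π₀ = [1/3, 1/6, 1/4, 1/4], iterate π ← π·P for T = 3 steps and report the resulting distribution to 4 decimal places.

t=0: π = [0.3333, 0.1667, 0.2500, 0.2500]
t=1: π = [0.1786, 0.2738, 0.3214, 0.2262]
t=2: π = [0.2415, 0.2398, 0.2908, 0.2279]
t=3: π = [0.2184, 0.2498, 0.3039, 0.2279]

π = [0.2184, 0.2498, 0.3039, 0.2279]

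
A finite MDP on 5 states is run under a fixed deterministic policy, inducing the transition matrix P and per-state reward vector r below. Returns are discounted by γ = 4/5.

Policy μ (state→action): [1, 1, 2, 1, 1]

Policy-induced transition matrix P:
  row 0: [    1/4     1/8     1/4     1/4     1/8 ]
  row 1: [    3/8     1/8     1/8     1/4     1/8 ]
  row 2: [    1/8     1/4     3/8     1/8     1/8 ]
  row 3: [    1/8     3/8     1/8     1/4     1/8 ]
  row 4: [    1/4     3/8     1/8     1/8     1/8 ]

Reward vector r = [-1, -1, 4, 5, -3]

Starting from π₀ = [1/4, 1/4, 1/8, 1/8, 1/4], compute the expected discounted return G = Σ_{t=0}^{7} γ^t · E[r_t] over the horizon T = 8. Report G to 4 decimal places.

t=0: π = [0.2500, 0.2500, 0.1250, 0.1250, 0.2500], E[r] = -0.1250, γ^t·E[r] = -0.125000, running G = -0.125000
t=1: π = [0.2500, 0.2344, 0.1875, 0.2031, 0.1250], E[r] = 0.9063, γ^t·E[r] = 0.725000, running G = 0.600000
t=2: π = [0.2305, 0.2305, 0.2031, 0.2109, 0.1250], E[r] = 1.0313, γ^t·E[r] = 0.660000, running G = 1.260000
t=3: π = [0.2271, 0.2344, 0.2046, 0.2090, 0.1250], E[r] = 1.0269, γ^t·E[r] = 0.525750, running G = 1.785750
t=4: π = [0.2276, 0.2341, 0.2045, 0.2088, 0.1250], E[r] = 1.0255, γ^t·E[r] = 0.420025, running G = 2.205775
t=5: π = [0.2276, 0.2340, 0.2046, 0.2088, 0.1250], E[r] = 1.0258, γ^t·E[r] = 0.336123, running G = 2.541898
t=6: π = [0.2276, 0.2340, 0.2046, 0.2088, 0.1250], E[r] = 1.0258, γ^t·E[r] = 0.268904, running G = 2.810801
t=7: π = [0.2276, 0.2340, 0.2046, 0.2088, 0.1250], E[r] = 1.0258, γ^t·E[r] = 0.215122, running G = 3.025924

G = 3.0259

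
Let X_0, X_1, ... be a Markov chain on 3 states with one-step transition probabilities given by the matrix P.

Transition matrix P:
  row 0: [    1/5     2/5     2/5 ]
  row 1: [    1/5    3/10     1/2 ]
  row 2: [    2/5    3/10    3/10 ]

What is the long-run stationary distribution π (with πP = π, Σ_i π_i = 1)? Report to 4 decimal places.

π = [0.2787, 0.3279, 0.3934]

Balance equations π_j = Σ_i π_i·P[i][j]:
  π_0 = 1/5·π_0 + 1/5·π_1 + 2/5·π_2
  π_1 = 2/5·π_0 + 3/10·π_1 + 3/10·π_2
  normalize: π_0 + π_1 + π_2 = 1
Solving the linear system gives exactly π = [17/61, 20/61, 24/61].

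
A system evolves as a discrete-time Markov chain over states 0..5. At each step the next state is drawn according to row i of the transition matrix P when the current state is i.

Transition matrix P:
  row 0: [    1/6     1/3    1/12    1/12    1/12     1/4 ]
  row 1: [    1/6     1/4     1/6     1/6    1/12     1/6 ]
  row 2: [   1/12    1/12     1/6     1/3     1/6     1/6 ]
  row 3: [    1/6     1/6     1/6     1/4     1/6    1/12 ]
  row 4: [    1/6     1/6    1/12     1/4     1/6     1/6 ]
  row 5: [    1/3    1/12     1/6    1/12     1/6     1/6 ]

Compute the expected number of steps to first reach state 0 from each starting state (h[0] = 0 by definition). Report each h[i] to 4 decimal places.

h = [0.0000, 5.5988, 6.0762, 5.6813, 5.5629, 4.6558]

First-step conditioning: h[0] = 0; for i ≠ 0, h[i] = 1 + Σ_k P[i][k]·h[k].
  h[1] = 1 + 1/4·h[1] + 1/6·h[2] + 1/6·h[3] + 1/12·h[4] + 1/6·h[5]
  h[2] = 1 + 1/12·h[1] + 1/6·h[2] + 1/3·h[3] + 1/6·h[4] + 1/6·h[5]
  h[3] = 1 + 1/6·h[1] + 1/6·h[2] + 1/4·h[3] + 1/6·h[4] + 1/12·h[5]
  h[4] = 1 + 1/6·h[1] + 1/12·h[2] + 1/4·h[3] + 1/6·h[4] + 1/6·h[5]
  h[5] = 1 + 1/12·h[1] + 1/6·h[2] + 1/12·h[3] + 1/6·h[4] + 1/6·h[5]
Solving the 5×5 linear system over states ≠ 0 gives exactly h = [0, 23084/4123, 25052/4123, 23424/4123, 22936/4123, 19196/4123] (h[0] = 0 is the target).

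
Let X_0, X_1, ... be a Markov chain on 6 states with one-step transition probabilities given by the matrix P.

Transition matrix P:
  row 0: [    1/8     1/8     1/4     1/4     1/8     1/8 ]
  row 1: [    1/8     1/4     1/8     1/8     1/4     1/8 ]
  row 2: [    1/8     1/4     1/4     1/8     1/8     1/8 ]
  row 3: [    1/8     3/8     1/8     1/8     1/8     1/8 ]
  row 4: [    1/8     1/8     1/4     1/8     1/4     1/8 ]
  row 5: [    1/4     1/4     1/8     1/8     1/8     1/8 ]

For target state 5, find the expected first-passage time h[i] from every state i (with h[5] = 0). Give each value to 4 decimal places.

First-step conditioning: h[5] = 0; for i ≠ 5, h[i] = 1 + Σ_k P[i][k]·h[k].
  h[0] = 1 + 1/8·h[0] + 1/8·h[1] + 1/4·h[2] + 1/4·h[3] + 1/8·h[4]
  h[1] = 1 + 1/8·h[0] + 1/4·h[1] + 1/8·h[2] + 1/8·h[3] + 1/4·h[4]
  h[2] = 1 + 1/8·h[0] + 1/4·h[1] + 1/4·h[2] + 1/8·h[3] + 1/8·h[4]
  h[3] = 1 + 1/8·h[0] + 3/8·h[1] + 1/8·h[2] + 1/8·h[3] + 1/8·h[4]
  h[4] = 1 + 1/8·h[0] + 1/8·h[1] + 1/4·h[2] + 1/8·h[3] + 1/4·h[4]
Solving the 5×5 linear system over states ≠ 5 gives exactly h = [8, 8, 8, 8, 8, 0] (h[5] = 0 is the target).

h = [8.0000, 8.0000, 8.0000, 8.0000, 8.0000, 0.0000]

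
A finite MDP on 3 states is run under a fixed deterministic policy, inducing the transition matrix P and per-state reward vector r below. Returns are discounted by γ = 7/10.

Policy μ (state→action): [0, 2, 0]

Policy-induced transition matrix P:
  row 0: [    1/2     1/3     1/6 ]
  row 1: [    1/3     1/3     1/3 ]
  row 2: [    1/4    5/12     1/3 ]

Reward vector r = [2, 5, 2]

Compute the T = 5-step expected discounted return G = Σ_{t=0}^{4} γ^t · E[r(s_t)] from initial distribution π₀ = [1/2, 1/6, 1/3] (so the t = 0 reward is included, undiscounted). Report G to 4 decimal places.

t=0: π = [0.5000, 0.1667, 0.3333], E[r] = 2.5000, γ^t·E[r] = 2.500000, running G = 2.500000
t=1: π = [0.3889, 0.3611, 0.2500], E[r] = 3.0833, γ^t·E[r] = 2.158333, running G = 4.658333
t=2: π = [0.3773, 0.3542, 0.2685], E[r] = 3.0625, γ^t·E[r] = 1.500625, running G = 6.158958
t=3: π = [0.3738, 0.3557, 0.2704], E[r] = 3.0671, γ^t·E[r] = 1.052025, running G = 7.210984
t=4: π = [0.3731, 0.3559, 0.2710], E[r] = 3.0676, γ^t·E[r] = 0.736534, running G = 7.947517

G = 7.9475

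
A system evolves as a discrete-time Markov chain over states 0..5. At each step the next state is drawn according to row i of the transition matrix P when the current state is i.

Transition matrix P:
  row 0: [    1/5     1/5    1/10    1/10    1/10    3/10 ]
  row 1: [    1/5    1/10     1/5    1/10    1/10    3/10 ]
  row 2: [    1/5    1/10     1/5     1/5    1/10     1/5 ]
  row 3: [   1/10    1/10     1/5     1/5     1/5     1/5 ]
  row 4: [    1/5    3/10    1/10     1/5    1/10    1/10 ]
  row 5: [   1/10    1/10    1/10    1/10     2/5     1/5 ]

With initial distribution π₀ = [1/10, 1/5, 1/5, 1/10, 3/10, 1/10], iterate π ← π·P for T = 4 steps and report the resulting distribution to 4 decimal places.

t=0: π = [0.1000, 0.2000, 0.2000, 0.1000, 0.3000, 0.1000]
t=1: π = [0.1800, 0.1700, 0.1500, 0.1600, 0.1400, 0.2000]
t=2: π = [0.1640, 0.1460, 0.1480, 0.1450, 0.1760, 0.2210]
t=3: π = [0.1634, 0.1516, 0.1439, 0.1469, 0.1808, 0.2134]
t=4: π = [0.1640, 0.1525, 0.1442, 0.1472, 0.1787, 0.2134]

π = [0.1640, 0.1525, 0.1442, 0.1472, 0.1787, 0.2134]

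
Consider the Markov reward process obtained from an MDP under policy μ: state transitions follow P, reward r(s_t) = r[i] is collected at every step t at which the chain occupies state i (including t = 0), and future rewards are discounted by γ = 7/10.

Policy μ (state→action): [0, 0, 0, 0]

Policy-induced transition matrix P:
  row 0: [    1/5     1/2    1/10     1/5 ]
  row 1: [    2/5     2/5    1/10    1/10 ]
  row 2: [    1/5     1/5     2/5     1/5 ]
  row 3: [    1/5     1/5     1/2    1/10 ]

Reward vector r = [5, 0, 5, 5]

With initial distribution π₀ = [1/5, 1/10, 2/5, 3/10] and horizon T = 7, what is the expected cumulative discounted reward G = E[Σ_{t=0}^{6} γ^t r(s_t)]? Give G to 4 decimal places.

G = 11.5223

t=0: π = [0.2000, 0.1000, 0.4000, 0.3000], E[r] = 4.5000, γ^t·E[r] = 4.500000, running G = 4.500000
t=1: π = [0.2200, 0.2800, 0.3400, 0.1600], E[r] = 3.6000, γ^t·E[r] = 2.520000, running G = 7.020000
t=2: π = [0.2560, 0.3220, 0.2660, 0.1560], E[r] = 3.3900, γ^t·E[r] = 1.661100, running G = 8.681100
t=3: π = [0.2644, 0.3412, 0.2422, 0.1522], E[r] = 3.2940, γ^t·E[r] = 1.129842, running G = 9.810942
t=4: π = [0.2682, 0.3476, 0.2335, 0.1507], E[r] = 3.2622, γ^t·E[r] = 0.783254, running G = 10.594196
t=5: π = [0.2695, 0.3500, 0.2303, 0.1502], E[r] = 3.2501, γ^t·E[r] = 0.546241, running G = 11.140437
t=6: π = [0.2700, 0.3509, 0.2292, 0.1500], E[r] = 3.2457, γ^t·E[r] = 0.381859, running G = 11.522296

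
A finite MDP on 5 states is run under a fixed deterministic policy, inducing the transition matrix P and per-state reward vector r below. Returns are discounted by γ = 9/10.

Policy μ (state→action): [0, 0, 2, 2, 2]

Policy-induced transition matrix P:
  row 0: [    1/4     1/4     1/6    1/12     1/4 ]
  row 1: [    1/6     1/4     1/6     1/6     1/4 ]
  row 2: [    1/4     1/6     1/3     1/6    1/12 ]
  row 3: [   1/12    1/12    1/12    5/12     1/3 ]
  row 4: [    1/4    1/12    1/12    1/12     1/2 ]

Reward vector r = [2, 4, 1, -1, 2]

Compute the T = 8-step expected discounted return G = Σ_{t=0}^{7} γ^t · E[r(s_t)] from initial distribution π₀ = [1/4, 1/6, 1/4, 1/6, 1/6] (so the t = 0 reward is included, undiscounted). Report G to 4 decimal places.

t=0: π = [0.2500, 0.1667, 0.2500, 0.1667, 0.1667], E[r] = 1.5833, γ^t·E[r] = 1.583333, running G = 1.583333
t=1: π = [0.2083, 0.1736, 0.1806, 0.1736, 0.2639], E[r] = 1.6458, γ^t·E[r] = 1.481250, running G = 3.064583
t=2: π = [0.2066, 0.1620, 0.1603, 0.1707, 0.3003], E[r] = 1.6516, γ^t·E[r] = 1.337813, running G = 4.402396
t=3: π = [0.2080, 0.1581, 0.1541, 0.1671, 0.3126], E[r] = 1.6608, γ^t·E[r] = 1.210746, running G = 5.613142
t=4: π = [0.2090, 0.1572, 0.1524, 0.1651, 0.3164], E[r] = 1.6669, γ^t·E[r] = 1.093632, running G = 6.706774
t=5: π = [0.2094, 0.1571, 0.1519, 0.1642, 0.3175], E[r] = 1.6697, γ^t·E[r] = 0.985958, running G = 7.692731
t=6: π = [0.2096, 0.1571, 0.1519, 0.1638, 0.3177], E[r] = 1.6709, γ^t·E[r] = 0.887976, running G = 8.580707
t=7: π = [0.2096, 0.1571, 0.1518, 0.1637, 0.3178], E[r] = 1.6713, γ^t·E[r] = 0.799379, running G = 9.380086

G = 9.3801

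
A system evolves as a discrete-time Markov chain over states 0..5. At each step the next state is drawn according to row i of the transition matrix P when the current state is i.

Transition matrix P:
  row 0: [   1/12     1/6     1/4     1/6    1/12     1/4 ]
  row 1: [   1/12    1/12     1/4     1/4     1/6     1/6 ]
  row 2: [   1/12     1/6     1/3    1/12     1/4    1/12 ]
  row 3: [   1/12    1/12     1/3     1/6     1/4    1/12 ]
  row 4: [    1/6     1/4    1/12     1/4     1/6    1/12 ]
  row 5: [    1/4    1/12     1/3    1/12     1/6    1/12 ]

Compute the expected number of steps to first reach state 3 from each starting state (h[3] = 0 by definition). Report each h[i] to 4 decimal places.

h = [6.2463, 5.6718, 6.5918, 0.0000, 5.4803, 6.7035]

First-step conditioning: h[3] = 0; for i ≠ 3, h[i] = 1 + Σ_k P[i][k]·h[k].
  h[0] = 1 + 1/12·h[0] + 1/6·h[1] + 1/4·h[2] + 1/12·h[4] + 1/4·h[5]
  h[1] = 1 + 1/12·h[0] + 1/12·h[1] + 1/4·h[2] + 1/6·h[4] + 1/6·h[5]
  h[2] = 1 + 1/12·h[0] + 1/6·h[1] + 1/3·h[2] + 1/4·h[4] + 1/12·h[5]
  h[4] = 1 + 1/6·h[0] + 1/4·h[1] + 1/12·h[2] + 1/6·h[4] + 1/12·h[5]
  h[5] = 1 + 1/4·h[0] + 1/12·h[1] + 1/3·h[2] + 1/6·h[4] + 1/12·h[5]
Solving the 5×5 linear system over states ≠ 3 gives exactly h = [276432/44255, 251004/44255, 58344/8851, 0, 242532/44255, 296664/44255] (h[3] = 0 is the target).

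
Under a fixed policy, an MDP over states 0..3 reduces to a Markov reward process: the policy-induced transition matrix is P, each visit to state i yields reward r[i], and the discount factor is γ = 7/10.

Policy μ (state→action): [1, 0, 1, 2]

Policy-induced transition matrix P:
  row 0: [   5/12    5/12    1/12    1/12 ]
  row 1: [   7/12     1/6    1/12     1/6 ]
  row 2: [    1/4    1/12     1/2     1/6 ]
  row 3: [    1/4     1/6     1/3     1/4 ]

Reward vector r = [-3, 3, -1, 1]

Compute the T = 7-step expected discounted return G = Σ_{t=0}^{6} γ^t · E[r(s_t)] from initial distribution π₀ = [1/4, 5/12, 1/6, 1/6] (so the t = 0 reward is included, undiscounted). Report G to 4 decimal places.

G = -0.6511

t=0: π = [0.2500, 0.4167, 0.1667, 0.1667], E[r] = 0.5000, γ^t·E[r] = 0.500000, running G = 0.500000
t=1: π = [0.4306, 0.2153, 0.1944, 0.1597], E[r] = -0.6806, γ^t·E[r] = -0.476389, running G = 0.023611
t=2: π = [0.3935, 0.2581, 0.2043, 0.1441], E[r] = -0.4664, γ^t·E[r] = -0.228553, running G = -0.204942
t=3: π = [0.4016, 0.2480, 0.2045, 0.1459], E[r] = -0.5194, γ^t·E[r] = -0.178150, running G = -0.383092
t=4: π = [0.3996, 0.2500, 0.2050, 0.1454], E[r] = -0.5084, γ^t·E[r] = -0.122063, running G = -0.505155
t=5: π = [0.3999, 0.2495, 0.2051, 0.1455], E[r] = -0.5110, γ^t·E[r] = -0.085882, running G = -0.591037
t=6: π = [0.3998, 0.2496, 0.2052, 0.1455], E[r] = -0.5105, γ^t·E[r] = -0.060056, running G = -0.651093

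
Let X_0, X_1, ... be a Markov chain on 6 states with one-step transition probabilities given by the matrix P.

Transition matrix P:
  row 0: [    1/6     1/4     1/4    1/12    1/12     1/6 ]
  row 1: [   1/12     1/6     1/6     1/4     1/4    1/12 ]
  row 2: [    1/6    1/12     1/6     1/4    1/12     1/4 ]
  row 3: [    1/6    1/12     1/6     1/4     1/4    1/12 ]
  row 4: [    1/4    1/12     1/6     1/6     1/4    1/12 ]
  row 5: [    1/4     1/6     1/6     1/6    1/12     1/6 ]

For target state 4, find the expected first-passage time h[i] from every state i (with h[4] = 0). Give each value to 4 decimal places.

First-step conditioning: h[4] = 0; for i ≠ 4, h[i] = 1 + Σ_k P[i][k]·h[k].
  h[0] = 1 + 1/6·h[0] + 1/4·h[1] + 1/4·h[2] + 1/12·h[3] + 1/6·h[5]
  h[1] = 1 + 1/12·h[0] + 1/6·h[1] + 1/6·h[2] + 1/4·h[3] + 1/12·h[5]
  h[2] = 1 + 1/6·h[0] + 1/12·h[1] + 1/6·h[2] + 1/4·h[3] + 1/4·h[5]
  h[3] = 1 + 1/6·h[0] + 1/12·h[1] + 1/6·h[2] + 1/4·h[3] + 1/12·h[5]
  h[5] = 1 + 1/4·h[0] + 1/6·h[1] + 1/6·h[2] + 1/6·h[3] + 1/6·h[5]
Solving the 5×5 linear system over states ≠ 4 gives exactly h = [126012/17783, 103404/17783, 126312/17783, 105288/17783, 0, 126144/17783] (h[4] = 0 is the target).

h = [7.0861, 5.8148, 7.1030, 5.9207, 0.0000, 7.0935]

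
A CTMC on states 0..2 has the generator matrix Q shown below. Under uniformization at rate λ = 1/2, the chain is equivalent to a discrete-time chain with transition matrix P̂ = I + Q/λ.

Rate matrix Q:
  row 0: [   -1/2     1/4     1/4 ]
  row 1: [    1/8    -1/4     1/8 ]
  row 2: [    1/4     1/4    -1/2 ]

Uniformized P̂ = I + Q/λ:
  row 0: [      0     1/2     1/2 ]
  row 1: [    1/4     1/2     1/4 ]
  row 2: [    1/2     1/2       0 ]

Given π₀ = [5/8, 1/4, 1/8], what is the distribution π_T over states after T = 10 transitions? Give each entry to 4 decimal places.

π = [0.2502, 0.5000, 0.2498]

t=0: π = [0.6250, 0.2500, 0.1250]
t=1: π = [0.1250, 0.5000, 0.3750]
t=2: π = [0.3125, 0.5000, 0.1875]
t=3: π = [0.2188, 0.5000, 0.2813]
t=4: π = [0.2656, 0.5000, 0.2344]
t=5: π = [0.2422, 0.5000, 0.2578]
t=6: π = [0.2539, 0.5000, 0.2461]
t=7: π = [0.2480, 0.5000, 0.2520]
t=8: π = [0.2510, 0.5000, 0.2490]
t=9: π = [0.2495, 0.5000, 0.2505]
t=10: π = [0.2502, 0.5000, 0.2498]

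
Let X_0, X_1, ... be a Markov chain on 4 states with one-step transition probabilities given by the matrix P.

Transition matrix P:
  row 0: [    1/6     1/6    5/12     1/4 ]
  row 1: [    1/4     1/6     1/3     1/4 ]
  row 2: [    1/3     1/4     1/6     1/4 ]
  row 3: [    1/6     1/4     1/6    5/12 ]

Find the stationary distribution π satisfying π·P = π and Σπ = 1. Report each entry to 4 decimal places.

π = [0.2276, 0.2133, 0.2591, 0.3000]

Balance equations π_j = Σ_i π_i·P[i][j]:
  π_0 = 1/6·π_0 + 1/4·π_1 + 1/3·π_2 + 1/6·π_3
  π_1 = 1/6·π_0 + 1/6·π_1 + 1/4·π_2 + 1/4·π_3
  π_2 = 5/12·π_0 + 1/3·π_1 + 1/6·π_2 + 1/6·π_3
  normalize: π_0 + π_1 + π_2 + π_3 = 1
Solving the linear system gives exactly π = [206/905, 193/905, 469/1810, 3/10].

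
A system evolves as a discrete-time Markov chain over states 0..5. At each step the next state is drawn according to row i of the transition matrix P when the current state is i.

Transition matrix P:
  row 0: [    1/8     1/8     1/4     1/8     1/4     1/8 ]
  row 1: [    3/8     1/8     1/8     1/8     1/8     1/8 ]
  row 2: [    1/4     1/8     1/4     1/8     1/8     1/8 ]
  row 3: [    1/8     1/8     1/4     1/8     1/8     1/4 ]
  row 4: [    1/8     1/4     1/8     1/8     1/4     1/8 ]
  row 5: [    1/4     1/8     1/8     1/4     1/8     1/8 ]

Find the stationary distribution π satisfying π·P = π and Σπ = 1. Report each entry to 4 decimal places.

π = [0.2035, 0.1465, 0.1923, 0.1429, 0.1719, 0.1429]

Balance equations π_j = Σ_i π_i·P[i][j]:
  π_0 = 1/8·π_0 + 3/8·π_1 + 1/4·π_2 + 1/8·π_3 + 1/8·π_4 + 1/4·π_5
  π_1 = 1/8·π_0 + 1/8·π_1 + 1/8·π_2 + 1/8·π_3 + 1/4·π_4 + 1/8·π_5
  π_2 = 1/4·π_0 + 1/8·π_1 + 1/4·π_2 + 1/4·π_3 + 1/8·π_4 + 1/8·π_5
  π_3 = 1/8·π_0 + 1/8·π_1 + 1/8·π_2 + 1/8·π_3 + 1/8·π_4 + 1/4·π_5
  π_4 = 1/4·π_0 + 1/8·π_1 + 1/8·π_2 + 1/8·π_3 + 1/4·π_4 + 1/8·π_5
  normalize: π_0 + π_1 + π_2 + π_3 + π_4 + π_5 = 1
Solving the linear system gives exactly π = [104/511, 524/3577, 688/3577, 1/7, 615/3577, 1/7].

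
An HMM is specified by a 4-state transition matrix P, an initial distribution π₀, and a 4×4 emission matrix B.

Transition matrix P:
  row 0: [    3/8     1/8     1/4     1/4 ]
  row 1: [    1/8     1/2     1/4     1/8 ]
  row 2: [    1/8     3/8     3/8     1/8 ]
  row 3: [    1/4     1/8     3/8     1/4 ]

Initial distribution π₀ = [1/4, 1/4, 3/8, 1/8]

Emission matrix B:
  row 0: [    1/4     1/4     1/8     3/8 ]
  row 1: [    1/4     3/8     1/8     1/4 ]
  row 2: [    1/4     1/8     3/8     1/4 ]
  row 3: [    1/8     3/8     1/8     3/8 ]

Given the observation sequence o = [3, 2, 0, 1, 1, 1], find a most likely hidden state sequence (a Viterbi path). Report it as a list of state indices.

t=0: δ = [9.375e-02, 6.250e-02, 9.375e-02, 4.688e-02]  (obs o_0=3)
t=1: δ = [4.395e-03, 4.395e-03, 1.318e-02, 2.930e-03]  ψ = [0, 2, 2, 0]  (obs o_1=2)
t=2: δ = [4.120e-04, 1.236e-03, 1.236e-03, 2.060e-04]  ψ = [0, 2, 2, 2]  (obs o_2=0)
t=3: δ = [3.862e-05, 2.317e-04, 5.794e-05, 5.794e-05]  ψ = [0, 1, 2, 1]  (obs o_3=1)
t=4: δ = [7.242e-06, 4.345e-05, 7.242e-06, 1.086e-05]  ψ = [1, 1, 1, 1]  (obs o_4=1)
t=5: δ = [1.358e-06, 8.147e-06, 1.358e-06, 2.037e-06]  ψ = [1, 1, 1, 1]  (obs o_5=1)
backtrack: best end state = 1; path = [2, 2, 1, 1, 1, 1]

path = [2, 2, 1, 1, 1, 1]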